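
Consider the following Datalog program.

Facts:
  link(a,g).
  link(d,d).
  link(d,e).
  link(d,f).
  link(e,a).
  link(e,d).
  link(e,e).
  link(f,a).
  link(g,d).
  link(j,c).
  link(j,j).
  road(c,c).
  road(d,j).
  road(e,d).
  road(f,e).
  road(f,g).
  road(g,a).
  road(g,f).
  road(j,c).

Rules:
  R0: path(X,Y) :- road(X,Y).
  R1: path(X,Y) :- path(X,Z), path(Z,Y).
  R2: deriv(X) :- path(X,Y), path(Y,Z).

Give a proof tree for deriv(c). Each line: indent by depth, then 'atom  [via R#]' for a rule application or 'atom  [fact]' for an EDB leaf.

deriv(c)  [via R2]
  path(c,c)  [via R0]
    road(c,c)  [fact]
  path(c,c)  [via R0]
    road(c,c)  [fact]

round 1: derive path(c,c) via R0 from road(c,c)
round 1: derive path(d,j) via R0 from road(d,j)
round 1: derive path(e,d) via R0 from road(e,d)
round 1: derive path(f,e) via R0 from road(f,e)
round 1: derive path(f,g) via R0 from road(f,g)
round 1: derive path(g,a) via R0 from road(g,a)
round 1: derive path(g,f) via R0 from road(g,f)
round 1: derive path(j,c) via R0 from road(j,c)
round 2: derive path(d,c) via R1 from path(d,j), path(j,c)
round 2: derive path(e,j) via R1 from path(e,d), path(d,j)
round 2: derive path(f,a) via R1 from path(f,g), path(g,a)
round 2: derive path(f,d) via R1 from path(f,e), path(e,d)
round 2: derive path(f,f) via R1 from path(f,g), path(g,f)
round 2: derive path(g,e) via R1 from path(g,f), path(f,e)
round 2: derive path(g,g) via R1 from path(g,f), path(f,g)
round 2: derive deriv(c) via R2 from path(c,c), path(c,c)
round 2: derive deriv(d) via R2 from path(d,j), path(j,c)
round 2: derive deriv(e) via R2 from path(e,d), path(d,j)
round 2: derive deriv(f) via R2 from path(f,e), path(e,d)
round 2: derive deriv(g) via R2 from path(g,f), path(f,e)
round 2: derive deriv(j) via R2 from path(j,c), path(c,c)
round 3: derive path(e,c) via R1 from path(e,d), path(d,c)
round 3: derive path(f,c) via R1 from path(f,d), path(d,c)
round 3: derive path(f,j) via R1 from path(f,d), path(d,j)
round 3: derive path(g,d) via R1 from path(g,e), path(e,d)
round 3: derive path(g,j) via R1 from path(g,e), path(e,j)
round 4: derive path(g,c) via R1 from path(g,d), path(d,c)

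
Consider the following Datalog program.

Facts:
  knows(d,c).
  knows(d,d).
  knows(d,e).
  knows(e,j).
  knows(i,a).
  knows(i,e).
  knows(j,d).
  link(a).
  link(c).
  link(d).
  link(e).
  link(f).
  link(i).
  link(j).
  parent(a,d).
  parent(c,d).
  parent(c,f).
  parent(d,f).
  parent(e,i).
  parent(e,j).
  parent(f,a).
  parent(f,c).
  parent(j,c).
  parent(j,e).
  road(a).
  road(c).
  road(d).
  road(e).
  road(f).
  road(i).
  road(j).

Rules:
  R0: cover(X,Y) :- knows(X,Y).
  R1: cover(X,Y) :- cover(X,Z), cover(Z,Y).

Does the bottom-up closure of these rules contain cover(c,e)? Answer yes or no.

no

round 1: derive cover(d,c) via R0 from knows(d,c)
round 1: derive cover(d,d) via R0 from knows(d,d)
round 1: derive cover(d,e) via R0 from knows(d,e)
round 1: derive cover(e,j) via R0 from knows(e,j)
round 1: derive cover(i,a) via R0 from knows(i,a)
round 1: derive cover(i,e) via R0 from knows(i,e)
round 1: derive cover(j,d) via R0 from knows(j,d)
round 2: derive cover(d,j) via R1 from cover(d,e), cover(e,j)
round 2: derive cover(e,d) via R1 from cover(e,j), cover(j,d)
round 2: derive cover(i,j) via R1 from cover(i,e), cover(e,j)
round 2: derive cover(j,c) via R1 from cover(j,d), cover(d,c)
round 2: derive cover(j,e) via R1 from cover(j,d), cover(d,e)
round 3: derive cover(e,c) via R1 from cover(e,d), cover(d,c)
round 3: derive cover(e,e) via R1 from cover(e,d), cover(d,e)
round 3: derive cover(i,c) via R1 from cover(i,j), cover(j,c)
round 3: derive cover(i,d) via R1 from cover(i,e), cover(e,d)
round 3: derive cover(j,j) via R1 from cover(j,d), cover(d,j)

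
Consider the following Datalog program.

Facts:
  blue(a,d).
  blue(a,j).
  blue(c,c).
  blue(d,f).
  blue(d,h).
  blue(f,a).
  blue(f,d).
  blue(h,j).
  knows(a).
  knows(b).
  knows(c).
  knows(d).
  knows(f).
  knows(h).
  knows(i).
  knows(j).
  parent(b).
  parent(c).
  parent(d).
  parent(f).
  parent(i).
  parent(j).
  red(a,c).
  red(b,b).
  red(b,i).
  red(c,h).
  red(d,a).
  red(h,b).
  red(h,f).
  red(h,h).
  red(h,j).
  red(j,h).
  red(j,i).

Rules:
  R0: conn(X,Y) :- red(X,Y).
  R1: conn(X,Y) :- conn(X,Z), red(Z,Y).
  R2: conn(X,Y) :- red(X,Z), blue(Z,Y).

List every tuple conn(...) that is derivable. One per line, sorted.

conn(a,b)
conn(a,c)
conn(a,f)
conn(a,h)
conn(a,i)
conn(a,j)
conn(b,b)
conn(b,i)
conn(c,b)
conn(c,f)
conn(c,h)
conn(c,i)
conn(c,j)
conn(d,a)
conn(d,b)
conn(d,c)
conn(d,d)
conn(d,f)
conn(d,h)
conn(d,i)
conn(d,j)
conn(h,a)
conn(h,b)
conn(h,c)
conn(h,d)
conn(h,f)
conn(h,h)
conn(h,i)
conn(h,j)
conn(j,b)
conn(j,f)
conn(j,h)
conn(j,i)
conn(j,j)

round 1: derive conn(a,c) via R0 from red(a,c)
round 1: derive conn(b,b) via R0 from red(b,b)
round 1: derive conn(b,i) via R0 from red(b,i)
round 1: derive conn(c,h) via R0 from red(c,h)
round 1: derive conn(d,a) via R0 from red(d,a)
round 1: derive conn(h,b) via R0 from red(h,b)
round 1: derive conn(h,f) via R0 from red(h,f)
round 1: derive conn(h,h) via R0 from red(h,h)
round 1: derive conn(h,j) via R0 from red(h,j)
round 1: derive conn(j,h) via R0 from red(j,h)
round 1: derive conn(j,i) via R0 from red(j,i)
round 1: derive conn(c,j) via R2 from red(c,h), blue(h,j)
round 1: derive conn(d,d) via R2 from red(d,a), blue(a,d)
round 1: derive conn(d,j) via R2 from red(d,a), blue(a,j)
round 1: derive conn(h,a) via R2 from red(h,f), blue(f,a)
round 1: derive conn(h,d) via R2 from red(h,f), blue(f,d)
round 1: derive conn(j,j) via R2 from red(j,h), blue(h,j)
round 2: derive conn(a,h) via R1 from conn(a,c), red(c,h)
round 2: derive conn(c,b) via R1 from conn(c,h), red(h,b)
round 2: derive conn(c,f) via R1 from conn(c,h), red(h,f)
round 2: derive conn(c,i) via R1 from conn(c,j), red(j,i)
round 2: derive conn(d,c) via R1 from conn(d,a), red(a,c)
round 2: derive conn(d,h) via R1 from conn(d,j), red(j,h)
round 2: derive conn(d,i) via R1 from conn(d,j), red(j,i)
round 2: derive conn(h,c) via R1 from conn(h,a), red(a,c)
round 2: derive conn(h,i) via R1 from conn(h,b), red(b,i)
round 2: derive conn(j,b) via R1 from conn(j,h), red(h,b)
round 2: derive conn(j,f) via R1 from conn(j,h), red(h,f)
round 3: derive conn(a,b) via R1 from conn(a,h), red(h,b)
round 3: derive conn(a,f) via R1 from conn(a,h), red(h,f)
round 3: derive conn(a,j) via R1 from conn(a,h), red(h,j)
round 3: derive conn(d,b) via R1 from conn(d,h), red(h,b)
round 3: derive conn(d,f) via R1 from conn(d,h), red(h,f)
round 4: derive conn(a,i) via R1 from conn(a,b), red(b,i)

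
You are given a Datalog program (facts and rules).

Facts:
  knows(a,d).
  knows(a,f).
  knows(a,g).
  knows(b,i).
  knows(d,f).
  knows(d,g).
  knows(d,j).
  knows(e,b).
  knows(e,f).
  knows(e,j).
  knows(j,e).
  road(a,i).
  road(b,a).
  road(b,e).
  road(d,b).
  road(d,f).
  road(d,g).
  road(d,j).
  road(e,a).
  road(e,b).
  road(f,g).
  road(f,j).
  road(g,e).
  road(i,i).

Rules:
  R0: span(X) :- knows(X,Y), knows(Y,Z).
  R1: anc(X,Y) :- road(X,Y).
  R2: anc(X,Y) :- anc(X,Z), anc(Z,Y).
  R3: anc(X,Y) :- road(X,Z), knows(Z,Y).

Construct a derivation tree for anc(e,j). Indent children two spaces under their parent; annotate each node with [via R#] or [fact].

round 1: derive anc(a,i) via R1 from road(a,i)
round 1: derive anc(b,a) via R1 from road(b,a)
round 1: derive anc(b,e) via R1 from road(b,e)
round 1: derive anc(d,b) via R1 from road(d,b)
round 1: derive anc(d,f) via R1 from road(d,f)
round 1: derive anc(d,g) via R1 from road(d,g)
round 1: derive anc(d,j) via R1 from road(d,j)
round 1: derive anc(e,a) via R1 from road(e,a)
round 1: derive anc(e,b) via R1 from road(e,b)
round 1: derive anc(f,g) via R1 from road(f,g)
round 1: derive anc(f,j) via R1 from road(f,j)
round 1: derive anc(g,e) via R1 from road(g,e)
round 1: derive anc(i,i) via R1 from road(i,i)
round 1: derive anc(b,b) via R3 from road(b,e), knows(e,b)
round 1: derive anc(b,d) via R3 from road(b,a), knows(a,d)
round 1: derive anc(b,f) via R3 from road(b,a), knows(a,f)
round 1: derive anc(b,g) via R3 from road(b,a), knows(a,g)
round 1: derive anc(b,j) via R3 from road(b,e), knows(e,j)
round 1: derive anc(d,e) via R3 from road(d,j), knows(j,e)
round 1: derive anc(d,i) via R3 from road(d,b), knows(b,i)
round 1: derive anc(e,d) via R3 from road(e,a), knows(a,d)
round 1: derive anc(e,f) via R3 from road(e,a), knows(a,f)
round 1: derive anc(e,g) via R3 from road(e,a), knows(a,g)
round 1: derive anc(e,i) via R3 from road(e,b), knows(b,i)
round 1: derive anc(f,e) via R3 from road(f,j), knows(j,e)
round 1: derive anc(g,b) via R3 from road(g,e), knows(e,b)
round 1: derive anc(g,f) via R3 from road(g,e), knows(e,f)
round 1: derive anc(g,j) via R3 from road(g,e), knows(e,j)
round 2: derive anc(b,i) via R2 from anc(b,a), anc(a,i)
round 2: derive anc(d,a) via R2 from anc(d,b), anc(b,a)
round 2: derive anc(d,d) via R2 from anc(d,b), anc(b,d)
round 2: derive anc(e,e) via R2 from anc(e,b), anc(b,e)
round 2: derive anc(e,j) via R2 from anc(e,b), anc(b,j)
round 2: derive anc(f,a) via R2 from anc(f,e), anc(e,a)
round 2: derive anc(f,b) via R2 from anc(f,e), anc(e,b)
round 2: derive anc(f,d) via R2 from anc(f,e), anc(e,d)
round 2: derive anc(f,f) via R2 from anc(f,e), anc(e,f)
round 2: derive anc(f,i) via R2 from anc(f,e), anc(e,i)
round 2: derive anc(g,a) via R2 from anc(g,b), anc(b,a)
round 2: derive anc(g,d) via R2 from anc(g,b), anc(b,d)
round 2: derive anc(g,g) via R2 from anc(g,b), anc(b,g)
round 2: derive anc(g,i) via R2 from anc(g,e), anc(e,i)

anc(e,j)  [via R2]
  anc(e,b)  [via R1]
    road(e,b)  [fact]
  anc(b,j)  [via R3]
    road(b,e)  [fact]
    knows(e,j)  [fact]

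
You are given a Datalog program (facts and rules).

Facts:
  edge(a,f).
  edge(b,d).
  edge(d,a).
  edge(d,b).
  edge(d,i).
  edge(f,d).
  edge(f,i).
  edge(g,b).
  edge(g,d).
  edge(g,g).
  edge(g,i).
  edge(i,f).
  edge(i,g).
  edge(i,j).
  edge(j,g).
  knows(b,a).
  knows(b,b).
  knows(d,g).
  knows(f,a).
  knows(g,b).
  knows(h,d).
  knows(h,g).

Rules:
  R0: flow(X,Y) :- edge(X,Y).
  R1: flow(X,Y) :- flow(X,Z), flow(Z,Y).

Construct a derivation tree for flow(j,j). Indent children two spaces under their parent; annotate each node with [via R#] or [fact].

flow(j,j)  [via R1]
  flow(j,d)  [via R1]
    flow(j,g)  [via R0]
      edge(j,g)  [fact]
    flow(g,d)  [via R0]
      edge(g,d)  [fact]
  flow(d,j)  [via R1]
    flow(d,i)  [via R0]
      edge(d,i)  [fact]
    flow(i,j)  [via R0]
      edge(i,j)  [fact]

round 1: derive flow(a,f) via R0 from edge(a,f)
round 1: derive flow(b,d) via R0 from edge(b,d)
round 1: derive flow(d,a) via R0 from edge(d,a)
round 1: derive flow(d,b) via R0 from edge(d,b)
round 1: derive flow(d,i) via R0 from edge(d,i)
round 1: derive flow(f,d) via R0 from edge(f,d)
round 1: derive flow(f,i) via R0 from edge(f,i)
round 1: derive flow(g,b) via R0 from edge(g,b)
round 1: derive flow(g,d) via R0 from edge(g,d)
round 1: derive flow(g,g) via R0 from edge(g,g)
round 1: derive flow(g,i) via R0 from edge(g,i)
round 1: derive flow(i,f) via R0 from edge(i,f)
round 1: derive flow(i,g) via R0 from edge(i,g)
round 1: derive flow(i,j) via R0 from edge(i,j)
round 1: derive flow(j,g) via R0 from edge(j,g)
round 2: derive flow(a,d) via R1 from flow(a,f), flow(f,d)
round 2: derive flow(a,i) via R1 from flow(a,f), flow(f,i)
round 2: derive flow(b,a) via R1 from flow(b,d), flow(d,a)
round 2: derive flow(b,b) via R1 from flow(b,d), flow(d,b)
round 2: derive flow(b,i) via R1 from flow(b,d), flow(d,i)
round 2: derive flow(d,d) via R1 from flow(d,b), flow(b,d)
round 2: derive flow(d,f) via R1 from flow(d,a), flow(a,f)
round 2: derive flow(d,g) via R1 from flow(d,i), flow(i,g)
round 2: derive flow(d,j) via R1 from flow(d,i), flow(i,j)
round 2: derive flow(f,a) via R1 from flow(f,d), flow(d,a)
round 2: derive flow(f,b) via R1 from flow(f,d), flow(d,b)
round 2: derive flow(f,f) via R1 from flow(f,i), flow(i,f)
round 2: derive flow(f,g) via R1 from flow(f,i), flow(i,g)
round 2: derive flow(f,j) via R1 from flow(f,i), flow(i,j)
round 2: derive flow(g,a) via R1 from flow(g,d), flow(d,a)
round 2: derive flow(g,f) via R1 from flow(g,i), flow(i,f)
round 2: derive flow(g,j) via R1 from flow(g,i), flow(i,j)
round 2: derive flow(i,b) via R1 from flow(i,g), flow(g,b)
round 2: derive flow(i,d) via R1 from flow(i,f), flow(f,d)
round 2: derive flow(i,i) via R1 from flow(i,f), flow(f,i)
round 2: derive flow(j,b) via R1 from flow(j,g), flow(g,b)
round 2: derive flow(j,d) via R1 from flow(j,g), flow(g,d)
round 2: derive flow(j,i) via R1 from flow(j,g), flow(g,i)
round 3: derive flow(a,a) via R1 from flow(a,d), flow(d,a)
round 3: derive flow(a,b) via R1 from flow(a,d), flow(d,b)
round 3: derive flow(a,g) via R1 from flow(a,d), flow(d,g)
round 3: derive flow(a,j) via R1 from flow(a,d), flow(d,j)
round 3: derive flow(b,f) via R1 from flow(b,a), flow(a,f)
round 3: derive flow(b,g) via R1 from flow(b,d), flow(d,g)
round 3: derive flow(b,j) via R1 from flow(b,d), flow(d,j)
round 3: derive flow(i,a) via R1 from flow(i,b), flow(b,a)
round 3: derive flow(j,a) via R1 from flow(j,b), flow(b,a)
round 3: derive flow(j,f) via R1 from flow(j,d), flow(d,f)
round 3: derive flow(j,j) via R1 from flow(j,d), flow(d,j)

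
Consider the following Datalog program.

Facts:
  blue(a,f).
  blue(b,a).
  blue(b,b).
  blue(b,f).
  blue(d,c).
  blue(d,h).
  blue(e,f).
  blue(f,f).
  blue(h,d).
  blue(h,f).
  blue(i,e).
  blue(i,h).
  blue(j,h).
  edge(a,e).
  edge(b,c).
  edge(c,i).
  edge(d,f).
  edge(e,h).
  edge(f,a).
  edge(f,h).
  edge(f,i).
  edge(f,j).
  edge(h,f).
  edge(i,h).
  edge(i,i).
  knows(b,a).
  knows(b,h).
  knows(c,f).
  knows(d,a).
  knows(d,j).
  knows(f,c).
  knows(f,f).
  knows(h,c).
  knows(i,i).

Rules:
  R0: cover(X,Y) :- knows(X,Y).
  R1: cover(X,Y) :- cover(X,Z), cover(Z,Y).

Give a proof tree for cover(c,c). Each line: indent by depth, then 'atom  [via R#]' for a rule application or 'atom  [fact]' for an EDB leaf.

cover(c,c)  [via R1]
  cover(c,f)  [via R0]
    knows(c,f)  [fact]
  cover(f,c)  [via R0]
    knows(f,c)  [fact]

round 1: derive cover(b,a) via R0 from knows(b,a)
round 1: derive cover(b,h) via R0 from knows(b,h)
round 1: derive cover(c,f) via R0 from knows(c,f)
round 1: derive cover(d,a) via R0 from knows(d,a)
round 1: derive cover(d,j) via R0 from knows(d,j)
round 1: derive cover(f,c) via R0 from knows(f,c)
round 1: derive cover(f,f) via R0 from knows(f,f)
round 1: derive cover(h,c) via R0 from knows(h,c)
round 1: derive cover(i,i) via R0 from knows(i,i)
round 2: derive cover(b,c) via R1 from cover(b,h), cover(h,c)
round 2: derive cover(c,c) via R1 from cover(c,f), cover(f,c)
round 2: derive cover(h,f) via R1 from cover(h,c), cover(c,f)
round 3: derive cover(b,f) via R1 from cover(b,c), cover(c,f)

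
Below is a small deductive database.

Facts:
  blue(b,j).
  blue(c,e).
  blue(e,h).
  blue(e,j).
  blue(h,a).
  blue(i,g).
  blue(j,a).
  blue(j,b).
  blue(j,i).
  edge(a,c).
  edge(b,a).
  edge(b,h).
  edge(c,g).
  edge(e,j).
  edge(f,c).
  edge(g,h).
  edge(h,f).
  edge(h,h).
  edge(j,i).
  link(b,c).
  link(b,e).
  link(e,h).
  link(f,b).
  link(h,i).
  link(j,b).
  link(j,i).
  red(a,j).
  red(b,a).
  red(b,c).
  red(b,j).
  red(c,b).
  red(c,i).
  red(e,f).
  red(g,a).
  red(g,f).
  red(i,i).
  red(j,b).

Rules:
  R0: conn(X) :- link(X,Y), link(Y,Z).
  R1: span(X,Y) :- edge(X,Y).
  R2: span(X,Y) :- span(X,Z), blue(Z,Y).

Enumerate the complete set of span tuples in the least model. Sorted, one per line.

round 1: derive span(a,c) via R1 from edge(a,c)
round 1: derive span(b,a) via R1 from edge(b,a)
round 1: derive span(b,h) via R1 from edge(b,h)
round 1: derive span(c,g) via R1 from edge(c,g)
round 1: derive span(e,j) via R1 from edge(e,j)
round 1: derive span(f,c) via R1 from edge(f,c)
round 1: derive span(g,h) via R1 from edge(g,h)
round 1: derive span(h,f) via R1 from edge(h,f)
round 1: derive span(h,h) via R1 from edge(h,h)
round 1: derive span(j,i) via R1 from edge(j,i)
round 2: derive span(a,e) via R2 from span(a,c), blue(c,e)
round 2: derive span(e,a) via R2 from span(e,j), blue(j,a)
round 2: derive span(e,b) via R2 from span(e,j), blue(j,b)
round 2: derive span(e,i) via R2 from span(e,j), blue(j,i)
round 2: derive span(f,e) via R2 from span(f,c), blue(c,e)
round 2: derive span(g,a) via R2 from span(g,h), blue(h,a)
round 2: derive span(h,a) via R2 from span(h,h), blue(h,a)
round 2: derive span(j,g) via R2 from span(j,i), blue(i,g)
round 3: derive span(a,h) via R2 from span(a,e), blue(e,h)
round 3: derive span(a,j) via R2 from span(a,e), blue(e,j)
round 3: derive span(e,g) via R2 from span(e,i), blue(i,g)
round 3: derive span(f,h) via R2 from span(f,e), blue(e,h)
round 3: derive span(f,j) via R2 from span(f,e), blue(e,j)
round 4: derive span(a,a) via R2 from span(a,h), blue(h,a)
round 4: derive span(a,b) via R2 from span(a,j), blue(j,b)
round 4: derive span(a,i) via R2 from span(a,j), blue(j,i)
round 4: derive span(f,a) via R2 from span(f,h), blue(h,a)
round 4: derive span(f,b) via R2 from span(f,j), blue(j,b)
round 4: derive span(f,i) via R2 from span(f,j), blue(j,i)
round 5: derive span(a,g) via R2 from span(a,i), blue(i,g)
round 5: derive span(f,g) via R2 from span(f,i), blue(i,g)

span(a,a)
span(a,b)
span(a,c)
span(a,e)
span(a,g)
span(a,h)
span(a,i)
span(a,j)
span(b,a)
span(b,h)
span(c,g)
span(e,a)
span(e,b)
span(e,g)
span(e,i)
span(e,j)
span(f,a)
span(f,b)
span(f,c)
span(f,e)
span(f,g)
span(f,h)
span(f,i)
span(f,j)
span(g,a)
span(g,h)
span(h,a)
span(h,f)
span(h,h)
span(j,g)
span(j,i)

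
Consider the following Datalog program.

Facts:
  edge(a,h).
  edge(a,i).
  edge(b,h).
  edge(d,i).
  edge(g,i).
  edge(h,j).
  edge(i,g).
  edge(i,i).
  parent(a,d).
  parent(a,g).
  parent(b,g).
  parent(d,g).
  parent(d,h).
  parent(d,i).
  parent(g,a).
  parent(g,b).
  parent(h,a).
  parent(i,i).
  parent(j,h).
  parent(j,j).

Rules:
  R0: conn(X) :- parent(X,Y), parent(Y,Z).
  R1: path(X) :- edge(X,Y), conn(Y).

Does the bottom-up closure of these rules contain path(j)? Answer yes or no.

round 1: derive conn(a) via R0 from parent(a,d), parent(d,g)
round 1: derive conn(b) via R0 from parent(b,g), parent(g,a)
round 1: derive conn(d) via R0 from parent(d,g), parent(g,a)
round 1: derive conn(g) via R0 from parent(g,a), parent(a,d)
round 1: derive conn(h) via R0 from parent(h,a), parent(a,d)
round 1: derive conn(i) via R0 from parent(i,i), parent(i,i)
round 1: derive conn(j) via R0 from parent(j,h), parent(h,a)
round 2: derive path(a) via R1 from edge(a,h), conn(h)
round 2: derive path(b) via R1 from edge(b,h), conn(h)
round 2: derive path(d) via R1 from edge(d,i), conn(i)
round 2: derive path(g) via R1 from edge(g,i), conn(i)
round 2: derive path(h) via R1 from edge(h,j), conn(j)
round 2: derive path(i) via R1 from edge(i,g), conn(g)

no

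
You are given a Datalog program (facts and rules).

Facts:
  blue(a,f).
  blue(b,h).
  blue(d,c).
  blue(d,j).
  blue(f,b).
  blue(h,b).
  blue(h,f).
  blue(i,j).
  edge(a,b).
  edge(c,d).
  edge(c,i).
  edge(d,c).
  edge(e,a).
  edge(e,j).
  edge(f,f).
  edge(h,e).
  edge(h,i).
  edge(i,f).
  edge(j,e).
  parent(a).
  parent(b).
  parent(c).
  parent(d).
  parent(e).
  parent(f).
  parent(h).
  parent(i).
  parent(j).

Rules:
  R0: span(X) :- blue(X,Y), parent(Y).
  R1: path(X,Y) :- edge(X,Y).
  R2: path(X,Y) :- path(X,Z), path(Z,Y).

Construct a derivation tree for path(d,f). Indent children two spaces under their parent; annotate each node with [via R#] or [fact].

round 1: derive path(a,b) via R1 from edge(a,b)
round 1: derive path(c,d) via R1 from edge(c,d)
round 1: derive path(c,i) via R1 from edge(c,i)
round 1: derive path(d,c) via R1 from edge(d,c)
round 1: derive path(e,a) via R1 from edge(e,a)
round 1: derive path(e,j) via R1 from edge(e,j)
round 1: derive path(f,f) via R1 from edge(f,f)
round 1: derive path(h,e) via R1 from edge(h,e)
round 1: derive path(h,i) via R1 from edge(h,i)
round 1: derive path(i,f) via R1 from edge(i,f)
round 1: derive path(j,e) via R1 from edge(j,e)
round 2: derive path(c,c) via R2 from path(c,d), path(d,c)
round 2: derive path(c,f) via R2 from path(c,i), path(i,f)
round 2: derive path(d,d) via R2 from path(d,c), path(c,d)
round 2: derive path(d,i) via R2 from path(d,c), path(c,i)
round 2: derive path(e,b) via R2 from path(e,a), path(a,b)
round 2: derive path(e,e) via R2 from path(e,j), path(j,e)
round 2: derive path(h,a) via R2 from path(h,e), path(e,a)
round 2: derive path(h,f) via R2 from path(h,i), path(i,f)
round 2: derive path(h,j) via R2 from path(h,e), path(e,j)
round 2: derive path(j,a) via R2 from path(j,e), path(e,a)
round 2: derive path(j,j) via R2 from path(j,e), path(e,j)
round 3: derive path(d,f) via R2 from path(d,c), path(c,f)
round 3: derive path(h,b) via R2 from path(h,a), path(a,b)
round 3: derive path(j,b) via R2 from path(j,a), path(a,b)

path(d,f)  [via R2]
  path(d,c)  [via R1]
    edge(d,c)  [fact]
  path(c,f)  [via R2]
    path(c,i)  [via R1]
      edge(c,i)  [fact]
    path(i,f)  [via R1]
      edge(i,f)  [fact]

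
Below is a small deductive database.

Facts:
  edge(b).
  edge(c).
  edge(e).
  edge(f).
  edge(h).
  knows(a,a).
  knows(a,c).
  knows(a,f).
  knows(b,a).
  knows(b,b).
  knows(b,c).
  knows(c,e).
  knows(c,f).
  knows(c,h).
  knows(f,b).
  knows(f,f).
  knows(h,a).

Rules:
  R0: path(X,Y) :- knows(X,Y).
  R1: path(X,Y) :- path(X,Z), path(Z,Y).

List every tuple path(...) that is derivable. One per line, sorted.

path(a,a)
path(a,b)
path(a,c)
path(a,e)
path(a,f)
path(a,h)
path(b,a)
path(b,b)
path(b,c)
path(b,e)
path(b,f)
path(b,h)
path(c,a)
path(c,b)
path(c,c)
path(c,e)
path(c,f)
path(c,h)
path(f,a)
path(f,b)
path(f,c)
path(f,e)
path(f,f)
path(f,h)
path(h,a)
path(h,b)
path(h,c)
path(h,e)
path(h,f)
path(h,h)

round 1: derive path(a,a) via R0 from knows(a,a)
round 1: derive path(a,c) via R0 from knows(a,c)
round 1: derive path(a,f) via R0 from knows(a,f)
round 1: derive path(b,a) via R0 from knows(b,a)
round 1: derive path(b,b) via R0 from knows(b,b)
round 1: derive path(b,c) via R0 from knows(b,c)
round 1: derive path(c,e) via R0 from knows(c,e)
round 1: derive path(c,f) via R0 from knows(c,f)
round 1: derive path(c,h) via R0 from knows(c,h)
round 1: derive path(f,b) via R0 from knows(f,b)
round 1: derive path(f,f) via R0 from knows(f,f)
round 1: derive path(h,a) via R0 from knows(h,a)
round 2: derive path(a,b) via R1 from path(a,f), path(f,b)
round 2: derive path(a,e) via R1 from path(a,c), path(c,e)
round 2: derive path(a,h) via R1 from path(a,c), path(c,h)
round 2: derive path(b,e) via R1 from path(b,c), path(c,e)
round 2: derive path(b,f) via R1 from path(b,a), path(a,f)
round 2: derive path(b,h) via R1 from path(b,c), path(c,h)
round 2: derive path(c,a) via R1 from path(c,h), path(h,a)
round 2: derive path(c,b) via R1 from path(c,f), path(f,b)
round 2: derive path(f,a) via R1 from path(f,b), path(b,a)
round 2: derive path(f,c) via R1 from path(f,b), path(b,c)
round 2: derive path(h,c) via R1 from path(h,a), path(a,c)
round 2: derive path(h,f) via R1 from path(h,a), path(a,f)
round 3: derive path(c,c) via R1 from path(c,a), path(a,c)
round 3: derive path(f,e) via R1 from path(f,a), path(a,e)
round 3: derive path(f,h) via R1 from path(f,a), path(a,h)
round 3: derive path(h,b) via R1 from path(h,a), path(a,b)
round 3: derive path(h,e) via R1 from path(h,a), path(a,e)
round 3: derive path(h,h) via R1 from path(h,a), path(a,h)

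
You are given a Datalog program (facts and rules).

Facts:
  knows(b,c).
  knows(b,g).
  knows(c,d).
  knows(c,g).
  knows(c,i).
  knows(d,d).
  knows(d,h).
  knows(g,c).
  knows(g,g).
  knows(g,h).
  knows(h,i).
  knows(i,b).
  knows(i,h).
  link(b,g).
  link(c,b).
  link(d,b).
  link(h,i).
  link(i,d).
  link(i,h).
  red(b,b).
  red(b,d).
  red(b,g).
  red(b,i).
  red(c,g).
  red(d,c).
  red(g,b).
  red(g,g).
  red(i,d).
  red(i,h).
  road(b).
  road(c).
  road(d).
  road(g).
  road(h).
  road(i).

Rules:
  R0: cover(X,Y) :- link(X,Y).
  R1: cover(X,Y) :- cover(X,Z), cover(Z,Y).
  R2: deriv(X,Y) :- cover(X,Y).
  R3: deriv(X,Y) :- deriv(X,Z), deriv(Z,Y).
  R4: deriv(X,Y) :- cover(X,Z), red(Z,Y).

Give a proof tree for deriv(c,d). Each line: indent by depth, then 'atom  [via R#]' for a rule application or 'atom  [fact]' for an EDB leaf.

deriv(c,d)  [via R4]
  cover(c,b)  [via R0]
    link(c,b)  [fact]
  red(b,d)  [fact]

round 1: derive cover(b,g) via R0 from link(b,g)
round 1: derive cover(c,b) via R0 from link(c,b)
round 1: derive cover(d,b) via R0 from link(d,b)
round 1: derive cover(h,i) via R0 from link(h,i)
round 1: derive cover(i,d) via R0 from link(i,d)
round 1: derive cover(i,h) via R0 from link(i,h)
round 2: derive cover(c,g) via R1 from cover(c,b), cover(b,g)
round 2: derive cover(d,g) via R1 from cover(d,b), cover(b,g)
round 2: derive cover(h,d) via R1 from cover(h,i), cover(i,d)
round 2: derive cover(h,h) via R1 from cover(h,i), cover(i,h)
round 2: derive cover(i,b) via R1 from cover(i,d), cover(d,b)
round 2: derive cover(i,i) via R1 from cover(i,h), cover(h,i)
round 2: derive deriv(b,g) via R2 from cover(b,g)
round 2: derive deriv(c,b) via R2 from cover(c,b)
round 2: derive deriv(d,b) via R2 from cover(d,b)
round 2: derive deriv(h,i) via R2 from cover(h,i)
round 2: derive deriv(i,d) via R2 from cover(i,d)
round 2: derive deriv(i,h) via R2 from cover(i,h)
round 2: derive deriv(b,b) via R4 from cover(b,g), red(g,b)
round 2: derive deriv(c,d) via R4 from cover(c,b), red(b,d)
round 2: derive deriv(c,g) via R4 from cover(c,b), red(b,g)
round 2: derive deriv(c,i) via R4 from cover(c,b), red(b,i)
round 2: derive deriv(d,d) via R4 from cover(d,b), red(b,d)
round 2: derive deriv(d,g) via R4 from cover(d,b), red(b,g)
round 2: derive deriv(d,i) via R4 from cover(d,b), red(b,i)
round 2: derive deriv(h,d) via R4 from cover(h,i), red(i,d)
round 2: derive deriv(h,h) via R4 from cover(h,i), red(i,h)
round 2: derive deriv(i,c) via R4 from cover(i,d), red(d,c)
round 3: derive cover(h,b) via R1 from cover(h,d), cover(d,b)
round 3: derive cover(h,g) via R1 from cover(h,d), cover(d,g)
round 3: derive cover(i,g) via R1 from cover(i,b), cover(b,g)
round 3: derive deriv(i,b) via R2 from cover(i,b)
round 3: derive deriv(i,i) via R2 from cover(i,i)
round 3: derive deriv(c,c) via R3 from deriv(c,i), deriv(i,c)
round 3: derive deriv(c,h) via R3 from deriv(c,i), deriv(i,h)
round 3: derive deriv(d,c) via R3 from deriv(d,i), deriv(i,c)
round 3: derive deriv(d,h) via R3 from deriv(d,i), deriv(i,h)
round 3: derive deriv(h,b) via R3 from deriv(h,d), deriv(d,b)
round 3: derive deriv(h,c) via R3 from deriv(h,i), deriv(i,c)
round 3: derive deriv(h,g) via R3 from deriv(h,d), deriv(d,g)
round 3: derive deriv(i,g) via R3 from deriv(i,c), deriv(c,g)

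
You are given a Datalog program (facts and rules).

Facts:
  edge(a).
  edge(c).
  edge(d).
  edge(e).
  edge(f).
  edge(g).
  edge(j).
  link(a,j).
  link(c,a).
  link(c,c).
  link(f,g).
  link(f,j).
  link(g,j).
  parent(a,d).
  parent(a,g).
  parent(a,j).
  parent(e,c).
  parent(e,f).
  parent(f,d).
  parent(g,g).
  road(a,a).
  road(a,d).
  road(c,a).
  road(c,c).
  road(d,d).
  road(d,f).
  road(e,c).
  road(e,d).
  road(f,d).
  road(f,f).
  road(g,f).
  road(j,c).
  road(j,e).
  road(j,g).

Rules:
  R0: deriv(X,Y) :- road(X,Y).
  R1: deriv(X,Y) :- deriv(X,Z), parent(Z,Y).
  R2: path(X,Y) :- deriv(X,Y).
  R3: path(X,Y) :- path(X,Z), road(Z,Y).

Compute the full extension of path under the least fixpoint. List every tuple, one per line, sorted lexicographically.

path(a,a)
path(a,c)
path(a,d)
path(a,e)
path(a,f)
path(a,g)
path(a,j)
path(c,a)
path(c,c)
path(c,d)
path(c,e)
path(c,f)
path(c,g)
path(c,j)
path(d,d)
path(d,f)
path(e,a)
path(e,c)
path(e,d)
path(e,f)
path(f,d)
path(f,f)
path(g,d)
path(g,f)
path(j,a)
path(j,c)
path(j,d)
path(j,e)
path(j,f)
path(j,g)

round 1: derive deriv(a,a) via R0 from road(a,a)
round 1: derive deriv(a,d) via R0 from road(a,d)
round 1: derive deriv(c,a) via R0 from road(c,a)
round 1: derive deriv(c,c) via R0 from road(c,c)
round 1: derive deriv(d,d) via R0 from road(d,d)
round 1: derive deriv(d,f) via R0 from road(d,f)
round 1: derive deriv(e,c) via R0 from road(e,c)
round 1: derive deriv(e,d) via R0 from road(e,d)
round 1: derive deriv(f,d) via R0 from road(f,d)
round 1: derive deriv(f,f) via R0 from road(f,f)
round 1: derive deriv(g,f) via R0 from road(g,f)
round 1: derive deriv(j,c) via R0 from road(j,c)
round 1: derive deriv(j,e) via R0 from road(j,e)
round 1: derive deriv(j,g) via R0 from road(j,g)
round 2: derive deriv(a,g) via R1 from deriv(a,a), parent(a,g)
round 2: derive deriv(a,j) via R1 from deriv(a,a), parent(a,j)
round 2: derive deriv(c,d) via R1 from deriv(c,a), parent(a,d)
round 2: derive deriv(c,g) via R1 from deriv(c,a), parent(a,g)
round 2: derive deriv(c,j) via R1 from deriv(c,a), parent(a,j)
round 2: derive deriv(g,d) via R1 from deriv(g,f), parent(f,d)
round 2: derive deriv(j,f) via R1 from deriv(j,e), parent(e,f)
round 2: derive path(a,a) via R2 from deriv(a,a)
round 2: derive path(a,d) via R2 from deriv(a,d)
round 2: derive path(c,a) via R2 from deriv(c,a)
round 2: derive path(c,c) via R2 from deriv(c,c)
round 2: derive path(d,d) via R2 from deriv(d,d)
round 2: derive path(d,f) via R2 from deriv(d,f)
round 2: derive path(e,c) via R2 from deriv(e,c)
round 2: derive path(e,d) via R2 from deriv(e,d)
round 2: derive path(f,d) via R2 from deriv(f,d)
round 2: derive path(f,f) via R2 from deriv(f,f)
round 2: derive path(g,f) via R2 from deriv(g,f)
round 2: derive path(j,c) via R2 from deriv(j,c)
round 2: derive path(j,e) via R2 from deriv(j,e)
round 2: derive path(j,g) via R2 from deriv(j,g)
round 3: derive deriv(j,d) via R1 from deriv(j,f), parent(f,d)
round 3: derive path(a,g) via R2 from deriv(a,g)
round 3: derive path(a,j) via R2 from deriv(a,j)
round 3: derive path(c,d) via R2 from deriv(c,d)
round 3: derive path(c,g) via R2 from deriv(c,g)
round 3: derive path(c,j) via R2 from deriv(c,j)
round 3: derive path(g,d) via R2 from deriv(g,d)
round 3: derive path(j,f) via R2 from deriv(j,f)
round 3: derive path(a,f) via R3 from path(a,d), road(d,f)
round 3: derive path(e,a) via R3 from path(e,c), road(c,a)
round 3: derive path(e,f) via R3 from path(e,d), road(d,f)
round 3: derive path(j,a) via R3 from path(j,c), road(c,a)
round 3: derive path(j,d) via R3 from path(j,e), road(e,d)
round 4: derive path(a,c) via R3 from path(a,j), road(j,c)
round 4: derive path(a,e) via R3 from path(a,j), road(j,e)
round 4: derive path(c,e) via R3 from path(c,j), road(j,e)
round 4: derive path(c,f) via R3 from path(c,d), road(d,f)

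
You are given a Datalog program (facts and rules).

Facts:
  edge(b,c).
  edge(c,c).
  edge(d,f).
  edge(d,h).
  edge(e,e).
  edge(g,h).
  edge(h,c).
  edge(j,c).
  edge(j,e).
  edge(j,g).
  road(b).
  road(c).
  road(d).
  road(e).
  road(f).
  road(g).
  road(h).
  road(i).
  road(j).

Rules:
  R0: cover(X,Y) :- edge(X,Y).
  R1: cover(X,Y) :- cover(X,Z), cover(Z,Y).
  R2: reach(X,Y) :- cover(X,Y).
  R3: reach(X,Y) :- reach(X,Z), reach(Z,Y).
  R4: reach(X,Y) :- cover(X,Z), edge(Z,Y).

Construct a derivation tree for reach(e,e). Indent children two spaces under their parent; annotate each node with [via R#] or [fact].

reach(e,e)  [via R2]
  cover(e,e)  [via R0]
    edge(e,e)  [fact]

round 1: derive cover(b,c) via R0 from edge(b,c)
round 1: derive cover(c,c) via R0 from edge(c,c)
round 1: derive cover(d,f) via R0 from edge(d,f)
round 1: derive cover(d,h) via R0 from edge(d,h)
round 1: derive cover(e,e) via R0 from edge(e,e)
round 1: derive cover(g,h) via R0 from edge(g,h)
round 1: derive cover(h,c) via R0 from edge(h,c)
round 1: derive cover(j,c) via R0 from edge(j,c)
round 1: derive cover(j,e) via R0 from edge(j,e)
round 1: derive cover(j,g) via R0 from edge(j,g)
round 2: derive cover(d,c) via R1 from cover(d,h), cover(h,c)
round 2: derive cover(g,c) via R1 from cover(g,h), cover(h,c)
round 2: derive cover(j,h) via R1 from cover(j,g), cover(g,h)
round 2: derive reach(b,c) via R2 from cover(b,c)
round 2: derive reach(c,c) via R2 from cover(c,c)
round 2: derive reach(d,f) via R2 from cover(d,f)
round 2: derive reach(d,h) via R2 from cover(d,h)
round 2: derive reach(e,e) via R2 from cover(e,e)
round 2: derive reach(g,h) via R2 from cover(g,h)
round 2: derive reach(h,c) via R2 from cover(h,c)
round 2: derive reach(j,c) via R2 from cover(j,c)
round 2: derive reach(j,e) via R2 from cover(j,e)
round 2: derive reach(j,g) via R2 from cover(j,g)
round 2: derive reach(d,c) via R4 from cover(d,h), edge(h,c)
round 2: derive reach(g,c) via R4 from cover(g,h), edge(h,c)
round 2: derive reach(j,h) via R4 from cover(j,g), edge(g,h)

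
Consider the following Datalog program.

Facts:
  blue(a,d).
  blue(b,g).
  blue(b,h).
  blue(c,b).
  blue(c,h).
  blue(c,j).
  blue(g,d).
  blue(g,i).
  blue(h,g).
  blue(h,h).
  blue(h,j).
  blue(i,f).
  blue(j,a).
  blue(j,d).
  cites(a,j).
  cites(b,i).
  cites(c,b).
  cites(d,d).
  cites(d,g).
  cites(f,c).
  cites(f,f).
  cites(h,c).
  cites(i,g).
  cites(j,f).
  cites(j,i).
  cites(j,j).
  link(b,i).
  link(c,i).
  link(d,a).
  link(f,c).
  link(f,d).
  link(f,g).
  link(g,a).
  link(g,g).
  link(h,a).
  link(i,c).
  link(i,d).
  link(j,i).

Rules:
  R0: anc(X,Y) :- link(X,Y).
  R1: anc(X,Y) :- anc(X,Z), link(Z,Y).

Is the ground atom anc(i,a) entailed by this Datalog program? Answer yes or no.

round 1: derive anc(b,i) via R0 from link(b,i)
round 1: derive anc(c,i) via R0 from link(c,i)
round 1: derive anc(d,a) via R0 from link(d,a)
round 1: derive anc(f,c) via R0 from link(f,c)
round 1: derive anc(f,d) via R0 from link(f,d)
round 1: derive anc(f,g) via R0 from link(f,g)
round 1: derive anc(g,a) via R0 from link(g,a)
round 1: derive anc(g,g) via R0 from link(g,g)
round 1: derive anc(h,a) via R0 from link(h,a)
round 1: derive anc(i,c) via R0 from link(i,c)
round 1: derive anc(i,d) via R0 from link(i,d)
round 1: derive anc(j,i) via R0 from link(j,i)
round 2: derive anc(b,c) via R1 from anc(b,i), link(i,c)
round 2: derive anc(b,d) via R1 from anc(b,i), link(i,d)
round 2: derive anc(c,c) via R1 from anc(c,i), link(i,c)
round 2: derive anc(c,d) via R1 from anc(c,i), link(i,d)
round 2: derive anc(f,a) via R1 from anc(f,d), link(d,a)
round 2: derive anc(f,i) via R1 from anc(f,c), link(c,i)
round 2: derive anc(i,a) via R1 from anc(i,d), link(d,a)
round 2: derive anc(i,i) via R1 from anc(i,c), link(c,i)
round 2: derive anc(j,c) via R1 from anc(j,i), link(i,c)
round 2: derive anc(j,d) via R1 from anc(j,i), link(i,d)
round 3: derive anc(b,a) via R1 from anc(b,d), link(d,a)
round 3: derive anc(c,a) via R1 from anc(c,d), link(d,a)
round 3: derive anc(j,a) via R1 from anc(j,d), link(d,a)

yes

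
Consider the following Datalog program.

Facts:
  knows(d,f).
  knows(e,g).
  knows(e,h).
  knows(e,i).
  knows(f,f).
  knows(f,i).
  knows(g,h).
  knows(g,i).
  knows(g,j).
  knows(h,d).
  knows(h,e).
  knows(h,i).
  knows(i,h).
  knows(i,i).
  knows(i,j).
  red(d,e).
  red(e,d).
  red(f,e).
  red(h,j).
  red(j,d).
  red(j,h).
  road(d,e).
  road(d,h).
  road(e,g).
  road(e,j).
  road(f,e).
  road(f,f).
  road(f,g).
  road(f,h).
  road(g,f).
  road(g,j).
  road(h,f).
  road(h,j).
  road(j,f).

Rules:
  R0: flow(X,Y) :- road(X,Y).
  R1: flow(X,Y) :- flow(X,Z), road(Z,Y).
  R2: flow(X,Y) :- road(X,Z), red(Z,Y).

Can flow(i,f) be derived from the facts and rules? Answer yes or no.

round 1: derive flow(d,e) via R0 from road(d,e)
round 1: derive flow(d,h) via R0 from road(d,h)
round 1: derive flow(e,g) via R0 from road(e,g)
round 1: derive flow(e,j) via R0 from road(e,j)
round 1: derive flow(f,e) via R0 from road(f,e)
round 1: derive flow(f,f) via R0 from road(f,f)
round 1: derive flow(f,g) via R0 from road(f,g)
round 1: derive flow(f,h) via R0 from road(f,h)
round 1: derive flow(g,f) via R0 from road(g,f)
round 1: derive flow(g,j) via R0 from road(g,j)
round 1: derive flow(h,f) via R0 from road(h,f)
round 1: derive flow(h,j) via R0 from road(h,j)
round 1: derive flow(j,f) via R0 from road(j,f)
round 1: derive flow(d,d) via R2 from road(d,e), red(e,d)
round 1: derive flow(d,j) via R2 from road(d,h), red(h,j)
round 1: derive flow(e,d) via R2 from road(e,j), red(j,d)
round 1: derive flow(e,h) via R2 from road(e,j), red(j,h)
round 1: derive flow(f,d) via R2 from road(f,e), red(e,d)
round 1: derive flow(f,j) via R2 from road(f,h), red(h,j)
round 1: derive flow(g,d) via R2 from road(g,j), red(j,d)
round 1: derive flow(g,e) via R2 from road(g,f), red(f,e)
round 1: derive flow(g,h) via R2 from road(g,j), red(j,h)
round 1: derive flow(h,d) via R2 from road(h,j), red(j,d)
round 1: derive flow(h,e) via R2 from road(h,f), red(f,e)
round 1: derive flow(h,h) via R2 from road(h,j), red(j,h)
round 1: derive flow(j,e) via R2 from road(j,f), red(f,e)
round 2: derive flow(d,f) via R1 from flow(d,h), road(h,f)
round 2: derive flow(d,g) via R1 from flow(d,e), road(e,g)
round 2: derive flow(e,e) via R1 from flow(e,d), road(d,e)
round 2: derive flow(e,f) via R1 from flow(e,g), road(g,f)
round 2: derive flow(g,g) via R1 from flow(g,e), road(e,g)
round 2: derive flow(h,g) via R1 from flow(h,e), road(e,g)
round 2: derive flow(j,g) via R1 from flow(j,e), road(e,g)
round 2: derive flow(j,h) via R1 from flow(j,f), road(f,h)
round 2: derive flow(j,j) via R1 from flow(j,e), road(e,j)

no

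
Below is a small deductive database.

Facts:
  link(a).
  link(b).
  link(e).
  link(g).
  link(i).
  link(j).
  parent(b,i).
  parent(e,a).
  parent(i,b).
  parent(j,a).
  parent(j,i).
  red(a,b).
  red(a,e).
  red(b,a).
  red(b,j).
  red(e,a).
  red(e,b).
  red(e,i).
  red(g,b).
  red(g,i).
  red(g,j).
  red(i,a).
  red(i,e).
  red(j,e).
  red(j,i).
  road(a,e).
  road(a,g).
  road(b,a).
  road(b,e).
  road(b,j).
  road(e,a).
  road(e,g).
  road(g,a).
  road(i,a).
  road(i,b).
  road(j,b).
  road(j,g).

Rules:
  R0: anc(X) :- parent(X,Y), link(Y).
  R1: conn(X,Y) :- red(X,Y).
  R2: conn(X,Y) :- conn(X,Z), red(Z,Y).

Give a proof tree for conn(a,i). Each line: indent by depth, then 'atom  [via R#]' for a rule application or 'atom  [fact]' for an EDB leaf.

round 1: derive conn(a,b) via R1 from red(a,b)
round 1: derive conn(a,e) via R1 from red(a,e)
round 1: derive conn(b,a) via R1 from red(b,a)
round 1: derive conn(b,j) via R1 from red(b,j)
round 1: derive conn(e,a) via R1 from red(e,a)
round 1: derive conn(e,b) via R1 from red(e,b)
round 1: derive conn(e,i) via R1 from red(e,i)
round 1: derive conn(g,b) via R1 from red(g,b)
round 1: derive conn(g,i) via R1 from red(g,i)
round 1: derive conn(g,j) via R1 from red(g,j)
round 1: derive conn(i,a) via R1 from red(i,a)
round 1: derive conn(i,e) via R1 from red(i,e)
round 1: derive conn(j,e) via R1 from red(j,e)
round 1: derive conn(j,i) via R1 from red(j,i)
round 2: derive conn(a,a) via R2 from conn(a,b), red(b,a)
round 2: derive conn(a,i) via R2 from conn(a,e), red(e,i)
round 2: derive conn(a,j) via R2 from conn(a,b), red(b,j)
round 2: derive conn(b,b) via R2 from conn(b,a), red(a,b)
round 2: derive conn(b,e) via R2 from conn(b,a), red(a,e)
round 2: derive conn(b,i) via R2 from conn(b,j), red(j,i)
round 2: derive conn(e,e) via R2 from conn(e,a), red(a,e)
round 2: derive conn(e,j) via R2 from conn(e,b), red(b,j)
round 2: derive conn(g,a) via R2 from conn(g,b), red(b,a)
round 2: derive conn(g,e) via R2 from conn(g,i), red(i,e)
round 2: derive conn(i,b) via R2 from conn(i,a), red(a,b)
round 2: derive conn(i,i) via R2 from conn(i,e), red(e,i)
round 2: derive conn(j,a) via R2 from conn(j,e), red(e,a)
round 2: derive conn(j,b) via R2 from conn(j,e), red(e,b)
round 3: derive conn(i,j) via R2 from conn(i,b), red(b,j)
round 3: derive conn(j,j) via R2 from conn(j,b), red(b,j)

conn(a,i)  [via R2]
  conn(a,e)  [via R1]
    red(a,e)  [fact]
  red(e,i)  [fact]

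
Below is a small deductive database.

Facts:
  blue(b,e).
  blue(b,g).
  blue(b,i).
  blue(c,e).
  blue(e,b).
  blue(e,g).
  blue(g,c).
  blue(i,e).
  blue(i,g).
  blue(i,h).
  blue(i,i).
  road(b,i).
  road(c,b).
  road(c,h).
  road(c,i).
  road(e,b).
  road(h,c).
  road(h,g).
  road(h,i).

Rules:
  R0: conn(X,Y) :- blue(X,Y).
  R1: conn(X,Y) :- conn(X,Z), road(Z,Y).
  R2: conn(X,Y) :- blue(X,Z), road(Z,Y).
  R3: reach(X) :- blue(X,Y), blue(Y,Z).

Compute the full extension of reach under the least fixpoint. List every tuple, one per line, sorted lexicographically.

reach(b)
reach(c)
reach(e)
reach(g)
reach(i)

round 1: derive reach(b) via R3 from blue(b,e), blue(e,b)
round 1: derive reach(c) via R3 from blue(c,e), blue(e,b)
round 1: derive reach(e) via R3 from blue(e,b), blue(b,e)
round 1: derive reach(g) via R3 from blue(g,c), blue(c,e)
round 1: derive reach(i) via R3 from blue(i,e), blue(e,b)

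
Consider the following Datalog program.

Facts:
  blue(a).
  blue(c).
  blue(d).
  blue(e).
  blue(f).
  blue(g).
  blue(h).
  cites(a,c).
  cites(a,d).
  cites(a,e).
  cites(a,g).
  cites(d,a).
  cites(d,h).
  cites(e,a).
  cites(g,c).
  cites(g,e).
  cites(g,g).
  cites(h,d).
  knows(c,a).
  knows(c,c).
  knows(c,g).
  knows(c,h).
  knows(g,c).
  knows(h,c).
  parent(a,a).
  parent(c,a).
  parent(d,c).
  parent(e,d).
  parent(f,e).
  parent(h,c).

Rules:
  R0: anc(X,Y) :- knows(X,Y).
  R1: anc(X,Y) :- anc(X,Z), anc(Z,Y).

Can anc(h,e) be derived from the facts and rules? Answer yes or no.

round 1: derive anc(c,a) via R0 from knows(c,a)
round 1: derive anc(c,c) via R0 from knows(c,c)
round 1: derive anc(c,g) via R0 from knows(c,g)
round 1: derive anc(c,h) via R0 from knows(c,h)
round 1: derive anc(g,c) via R0 from knows(g,c)
round 1: derive anc(h,c) via R0 from knows(h,c)
round 2: derive anc(g,a) via R1 from anc(g,c), anc(c,a)
round 2: derive anc(g,g) via R1 from anc(g,c), anc(c,g)
round 2: derive anc(g,h) via R1 from anc(g,c), anc(c,h)
round 2: derive anc(h,a) via R1 from anc(h,c), anc(c,a)
round 2: derive anc(h,g) via R1 from anc(h,c), anc(c,g)
round 2: derive anc(h,h) via R1 from anc(h,c), anc(c,h)

no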